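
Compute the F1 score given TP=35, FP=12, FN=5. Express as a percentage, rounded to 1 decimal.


Precision = TP / (TP + FP) = 35 / 47 = 0.7447
Recall = TP / (TP + FN) = 35 / 40 = 0.875
F1 = 2 * P * R / (P + R)
= 2 * 0.7447 * 0.875 / (0.7447 + 0.875)
= 1.3032 / 1.6197
= 0.8046
As percentage: 80.5%

80.5


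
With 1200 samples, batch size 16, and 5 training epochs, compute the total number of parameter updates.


Iterations per epoch = 1200 / 16 = 75
Total updates = iterations_per_epoch * epochs
= 75 * 5
= 375

375


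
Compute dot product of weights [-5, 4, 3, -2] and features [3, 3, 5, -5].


Element-wise products:
-5 * 3 = -15
4 * 3 = 12
3 * 5 = 15
-2 * -5 = 10
Sum = -15 + 12 + 15 + 10
= 22

22


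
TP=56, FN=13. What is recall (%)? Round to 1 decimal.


Recall = TP / (TP + FN) * 100
= 56 / (56 + 13)
= 56 / 69
= 0.8116
= 81.2%

81.2


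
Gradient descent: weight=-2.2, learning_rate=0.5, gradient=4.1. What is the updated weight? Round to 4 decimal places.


w_new = w_old - lr * gradient
= -2.2 - 0.5 * 4.1
= -2.2 - (2.05)
= -4.2500

-4.2500


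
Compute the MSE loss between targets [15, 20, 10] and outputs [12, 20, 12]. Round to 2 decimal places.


Differences: [3, 0, -2]
Squared errors: [9, 0, 4]
Sum of squared errors = 13
MSE = 13 / 3 = 4.33

4.33


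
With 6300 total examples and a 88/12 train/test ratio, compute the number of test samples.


Train samples = 6300 * 88% = 5544
Test samples = 6300 - 5544
= 756

756


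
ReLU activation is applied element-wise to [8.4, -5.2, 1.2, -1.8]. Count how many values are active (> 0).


ReLU(x) = max(0, x) for each element:
ReLU(8.4) = 8.4
ReLU(-5.2) = 0
ReLU(1.2) = 1.2
ReLU(-1.8) = 0
Active neurons (>0): 2

2


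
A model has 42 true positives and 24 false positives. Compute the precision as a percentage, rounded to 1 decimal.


Precision = TP / (TP + FP) * 100
= 42 / (42 + 24)
= 42 / 66
= 0.6364
= 63.6%

63.6


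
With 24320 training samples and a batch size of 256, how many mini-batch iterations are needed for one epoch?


Iterations per epoch = dataset_size / batch_size
= 24320 / 256
= 95

95


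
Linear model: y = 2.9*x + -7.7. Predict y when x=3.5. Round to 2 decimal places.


y = 2.9 * 3.5 + (-7.7)
= 10.15 + (-7.7)
= 2.45

2.45


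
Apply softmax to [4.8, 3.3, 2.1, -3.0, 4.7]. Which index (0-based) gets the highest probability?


Softmax is a monotonic transformation, so it preserves the argmax.
We need to find the index of the maximum logit.
Index 0: 4.8
Index 1: 3.3
Index 2: 2.1
Index 3: -3.0
Index 4: 4.7
Maximum logit = 4.8 at index 0

0


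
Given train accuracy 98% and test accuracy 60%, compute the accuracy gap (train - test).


Gap = train_accuracy - test_accuracy
= 98 - 60
= 38%
This large gap strongly indicates overfitting.

38


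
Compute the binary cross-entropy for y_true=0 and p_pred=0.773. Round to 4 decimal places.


For y=0: Loss = -log(1-p)
= -log(1 - 0.773)
= -log(0.227)
= -(-1.4828)
= 1.4828

1.4828


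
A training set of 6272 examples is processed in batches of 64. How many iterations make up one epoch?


Iterations per epoch = dataset_size / batch_size
= 6272 / 64
= 98

98


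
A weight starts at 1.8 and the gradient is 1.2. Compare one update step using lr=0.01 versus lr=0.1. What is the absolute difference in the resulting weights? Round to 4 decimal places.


With lr=0.01: w_new = 1.8 - 0.01 * 1.2 = 1.788
With lr=0.1: w_new = 1.8 - 0.1 * 1.2 = 1.68
Absolute difference = |1.788 - 1.68|
= 0.1080

0.1080


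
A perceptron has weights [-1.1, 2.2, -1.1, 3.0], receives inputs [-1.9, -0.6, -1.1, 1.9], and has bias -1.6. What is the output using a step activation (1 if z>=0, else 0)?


z = w . x + b
= -1.1*-1.9 + 2.2*-0.6 + -1.1*-1.1 + 3.0*1.9 + -1.6
= 2.09 + -1.32 + 1.21 + 5.7 + -1.6
= 7.68 + -1.6
= 6.08
Since z = 6.08 >= 0, output = 1

1


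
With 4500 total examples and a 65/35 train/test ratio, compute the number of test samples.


Train samples = 4500 * 65% = 2925
Test samples = 4500 - 2925
= 1575

1575


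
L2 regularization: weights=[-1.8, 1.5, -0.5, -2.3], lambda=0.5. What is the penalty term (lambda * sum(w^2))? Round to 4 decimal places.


Squaring each weight:
(-1.8)^2 = 3.24
1.5^2 = 2.25
(-0.5)^2 = 0.25
(-2.3)^2 = 5.29
Sum of squares = 11.03
Penalty = 0.5 * 11.03 = 5.5150

5.5150


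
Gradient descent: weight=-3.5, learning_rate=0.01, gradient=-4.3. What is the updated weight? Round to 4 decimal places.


w_new = w_old - lr * gradient
= -3.5 - 0.01 * -4.3
= -3.5 - (-0.043)
= -3.4570

-3.4570


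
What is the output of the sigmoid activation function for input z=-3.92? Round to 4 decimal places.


sigmoid(z) = 1 / (1 + exp(-z))
exp(-(-3.92)) = exp(3.92) = 50.4004
1 + 50.4004 = 51.4004
1 / 51.4004 = 0.0195

0.0195


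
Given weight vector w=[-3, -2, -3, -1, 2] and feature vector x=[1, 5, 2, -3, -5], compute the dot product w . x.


Element-wise products:
-3 * 1 = -3
-2 * 5 = -10
-3 * 2 = -6
-1 * -3 = 3
2 * -5 = -10
Sum = -3 + -10 + -6 + 3 + -10
= -26

-26


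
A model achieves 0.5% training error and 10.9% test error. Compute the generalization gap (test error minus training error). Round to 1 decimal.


Generalization gap = test_error - train_error
= 10.9 - 0.5
= 10.4%
A large gap suggests overfitting.

10.4


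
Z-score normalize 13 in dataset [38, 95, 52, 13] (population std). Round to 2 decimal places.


Mean = (38 + 95 + 52 + 13) / 4 = 49.5
Variance = sum((x_i - mean)^2) / n = 885.25
Std = sqrt(885.25) = 29.7532
Z = (x - mean) / std
= (13 - 49.5) / 29.7532
= -36.5 / 29.7532
= -1.23

-1.23


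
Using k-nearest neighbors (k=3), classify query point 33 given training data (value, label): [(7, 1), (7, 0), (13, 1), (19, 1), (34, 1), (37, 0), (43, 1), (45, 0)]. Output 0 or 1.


Distances from query 33:
Point 34 (class 1): distance = 1
Point 37 (class 0): distance = 4
Point 43 (class 1): distance = 10
K=3 nearest neighbors: classes = [1, 0, 1]
Votes for class 1: 2 / 3
Majority vote => class 1

1


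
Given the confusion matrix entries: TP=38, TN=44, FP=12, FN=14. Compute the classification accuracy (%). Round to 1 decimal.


Accuracy = (TP + TN) / (TP + TN + FP + FN) * 100
= (38 + 44) / (38 + 44 + 12 + 14)
= 82 / 108
= 0.7593
= 75.9%

75.9


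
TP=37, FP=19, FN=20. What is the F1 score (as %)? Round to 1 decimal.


Precision = TP / (TP + FP) = 37 / 56 = 0.6607
Recall = TP / (TP + FN) = 37 / 57 = 0.6491
F1 = 2 * P * R / (P + R)
= 2 * 0.6607 * 0.6491 / (0.6607 + 0.6491)
= 0.8578 / 1.3098
= 0.6549
As percentage: 65.5%

65.5


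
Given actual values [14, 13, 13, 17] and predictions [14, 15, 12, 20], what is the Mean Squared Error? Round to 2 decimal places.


Differences: [0, -2, 1, -3]
Squared errors: [0, 4, 1, 9]
Sum of squared errors = 14
MSE = 14 / 4 = 3.50

3.50


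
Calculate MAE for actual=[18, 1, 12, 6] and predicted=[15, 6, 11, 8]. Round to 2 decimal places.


Absolute errors: [3, 5, 1, 2]
Sum of absolute errors = 11
MAE = 11 / 4 = 2.75

2.75


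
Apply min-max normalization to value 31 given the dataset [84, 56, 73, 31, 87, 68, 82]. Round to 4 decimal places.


Min = 31, Max = 87
Range = 87 - 31 = 56
Scaled = (x - min) / (max - min)
= (31 - 31) / 56
= 0 / 56
= 0.0000

0.0000


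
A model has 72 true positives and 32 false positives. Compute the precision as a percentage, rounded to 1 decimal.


Precision = TP / (TP + FP) * 100
= 72 / (72 + 32)
= 72 / 104
= 0.6923
= 69.2%

69.2


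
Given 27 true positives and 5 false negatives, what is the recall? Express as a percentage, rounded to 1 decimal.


Recall = TP / (TP + FN) * 100
= 27 / (27 + 5)
= 27 / 32
= 0.8438
= 84.4%

84.4


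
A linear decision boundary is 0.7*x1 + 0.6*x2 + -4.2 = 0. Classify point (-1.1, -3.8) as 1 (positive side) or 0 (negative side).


Compute 0.7 * -1.1 + 0.6 * -3.8 + -4.2
= -0.77 + -2.28 + -4.2
= -7.25
Since -7.25 < 0, the point is on the negative side.

0


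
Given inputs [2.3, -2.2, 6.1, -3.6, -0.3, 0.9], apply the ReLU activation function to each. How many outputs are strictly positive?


ReLU(x) = max(0, x) for each element:
ReLU(2.3) = 2.3
ReLU(-2.2) = 0
ReLU(6.1) = 6.1
ReLU(-3.6) = 0
ReLU(-0.3) = 0
ReLU(0.9) = 0.9
Active neurons (>0): 3

3


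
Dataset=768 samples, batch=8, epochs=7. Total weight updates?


Iterations per epoch = 768 / 8 = 96
Total updates = iterations_per_epoch * epochs
= 96 * 7
= 672

672


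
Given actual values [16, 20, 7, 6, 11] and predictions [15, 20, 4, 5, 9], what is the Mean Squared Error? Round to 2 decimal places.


Differences: [1, 0, 3, 1, 2]
Squared errors: [1, 0, 9, 1, 4]
Sum of squared errors = 15
MSE = 15 / 5 = 3.00

3.00


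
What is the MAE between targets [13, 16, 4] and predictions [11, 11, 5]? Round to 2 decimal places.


Absolute errors: [2, 5, 1]
Sum of absolute errors = 8
MAE = 8 / 3 = 2.67

2.67


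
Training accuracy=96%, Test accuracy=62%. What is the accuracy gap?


Gap = train_accuracy - test_accuracy
= 96 - 62
= 34%
This large gap strongly indicates overfitting.

34


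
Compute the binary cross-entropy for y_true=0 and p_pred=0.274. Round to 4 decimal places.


For y=0: Loss = -log(1-p)
= -log(1 - 0.274)
= -log(0.726)
= -(-0.3202)
= 0.3202

0.3202


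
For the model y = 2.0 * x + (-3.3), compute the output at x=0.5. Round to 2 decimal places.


y = 2.0 * 0.5 + (-3.3)
= 1.0 + (-3.3)
= -2.30

-2.30


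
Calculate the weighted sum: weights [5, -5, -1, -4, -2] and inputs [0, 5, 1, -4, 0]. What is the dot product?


Element-wise products:
5 * 0 = 0
-5 * 5 = -25
-1 * 1 = -1
-4 * -4 = 16
-2 * 0 = 0
Sum = 0 + -25 + -1 + 16 + 0
= -10

-10


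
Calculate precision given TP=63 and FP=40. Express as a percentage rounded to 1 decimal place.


Precision = TP / (TP + FP) * 100
= 63 / (63 + 40)
= 63 / 103
= 0.6117
= 61.2%

61.2


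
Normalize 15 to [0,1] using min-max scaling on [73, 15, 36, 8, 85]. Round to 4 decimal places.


Min = 8, Max = 85
Range = 85 - 8 = 77
Scaled = (x - min) / (max - min)
= (15 - 8) / 77
= 7 / 77
= 0.0909

0.0909


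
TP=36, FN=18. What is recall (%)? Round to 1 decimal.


Recall = TP / (TP + FN) * 100
= 36 / (36 + 18)
= 36 / 54
= 0.6667
= 66.7%

66.7


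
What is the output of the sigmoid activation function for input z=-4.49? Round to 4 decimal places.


sigmoid(z) = 1 / (1 + exp(-z))
exp(-(-4.49)) = exp(4.49) = 89.1214
1 + 89.1214 = 90.1214
1 / 90.1214 = 0.0111

0.0111


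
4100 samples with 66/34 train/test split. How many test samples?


Train samples = 4100 * 66% = 2706
Test samples = 4100 - 2706
= 1394

1394


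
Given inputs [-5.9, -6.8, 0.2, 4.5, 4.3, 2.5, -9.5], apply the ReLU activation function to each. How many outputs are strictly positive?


ReLU(x) = max(0, x) for each element:
ReLU(-5.9) = 0
ReLU(-6.8) = 0
ReLU(0.2) = 0.2
ReLU(4.5) = 4.5
ReLU(4.3) = 4.3
ReLU(2.5) = 2.5
ReLU(-9.5) = 0
Active neurons (>0): 4

4


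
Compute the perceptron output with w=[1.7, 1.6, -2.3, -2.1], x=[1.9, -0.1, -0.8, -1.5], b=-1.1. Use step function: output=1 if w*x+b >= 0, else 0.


z = w . x + b
= 1.7*1.9 + 1.6*-0.1 + -2.3*-0.8 + -2.1*-1.5 + -1.1
= 3.23 + -0.16 + 1.84 + 3.15 + -1.1
= 8.06 + -1.1
= 6.96
Since z = 6.96 >= 0, output = 1

1


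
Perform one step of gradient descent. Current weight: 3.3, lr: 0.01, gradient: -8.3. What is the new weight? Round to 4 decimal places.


w_new = w_old - lr * gradient
= 3.3 - 0.01 * -8.3
= 3.3 - (-0.083)
= 3.3830

3.3830


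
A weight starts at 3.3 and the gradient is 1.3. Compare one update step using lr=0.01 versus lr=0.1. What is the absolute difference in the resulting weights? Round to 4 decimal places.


With lr=0.01: w_new = 3.3 - 0.01 * 1.3 = 3.287
With lr=0.1: w_new = 3.3 - 0.1 * 1.3 = 3.17
Absolute difference = |3.287 - 3.17|
= 0.1170

0.1170


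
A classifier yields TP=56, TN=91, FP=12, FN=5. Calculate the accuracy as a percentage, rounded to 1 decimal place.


Accuracy = (TP + TN) / (TP + TN + FP + FN) * 100
= (56 + 91) / (56 + 91 + 12 + 5)
= 147 / 164
= 0.8963
= 89.6%

89.6


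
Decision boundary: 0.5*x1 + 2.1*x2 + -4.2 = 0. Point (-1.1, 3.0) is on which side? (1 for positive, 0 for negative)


Compute 0.5 * -1.1 + 2.1 * 3.0 + -4.2
= -0.55 + 6.3 + -4.2
= 1.55
Since 1.55 >= 0, the point is on the positive side.

1


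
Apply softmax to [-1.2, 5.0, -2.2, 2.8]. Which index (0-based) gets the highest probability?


Softmax is a monotonic transformation, so it preserves the argmax.
We need to find the index of the maximum logit.
Index 0: -1.2
Index 1: 5.0
Index 2: -2.2
Index 3: 2.8
Maximum logit = 5.0 at index 1

1


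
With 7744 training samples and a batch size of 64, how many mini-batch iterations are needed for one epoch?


Iterations per epoch = dataset_size / batch_size
= 7744 / 64
= 121

121


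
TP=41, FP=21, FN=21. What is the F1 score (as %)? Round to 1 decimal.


Precision = TP / (TP + FP) = 41 / 62 = 0.6613
Recall = TP / (TP + FN) = 41 / 62 = 0.6613
F1 = 2 * P * R / (P + R)
= 2 * 0.6613 * 0.6613 / (0.6613 + 0.6613)
= 0.8746 / 1.3226
= 0.6613
As percentage: 66.1%

66.1


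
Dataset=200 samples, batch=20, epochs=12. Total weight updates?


Iterations per epoch = 200 / 20 = 10
Total updates = iterations_per_epoch * epochs
= 10 * 12
= 120

120


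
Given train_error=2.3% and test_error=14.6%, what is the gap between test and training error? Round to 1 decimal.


Generalization gap = test_error - train_error
= 14.6 - 2.3
= 12.3%
A large gap suggests overfitting.

12.3


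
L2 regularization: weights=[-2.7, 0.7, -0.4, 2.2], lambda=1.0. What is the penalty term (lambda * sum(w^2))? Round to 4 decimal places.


Squaring each weight:
(-2.7)^2 = 7.29
0.7^2 = 0.49
(-0.4)^2 = 0.16
2.2^2 = 4.84
Sum of squares = 12.78
Penalty = 1.0 * 12.78 = 12.7800

12.7800


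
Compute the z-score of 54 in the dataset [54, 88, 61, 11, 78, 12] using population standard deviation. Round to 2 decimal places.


Mean = (54 + 88 + 61 + 11 + 78 + 12) / 6 = 50.6667
Variance = sum((x_i - mean)^2) / n = 887.8889
Std = sqrt(887.8889) = 29.7975
Z = (x - mean) / std
= (54 - 50.6667) / 29.7975
= 3.3333 / 29.7975
= 0.11

0.11


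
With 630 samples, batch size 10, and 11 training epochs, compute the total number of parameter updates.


Iterations per epoch = 630 / 10 = 63
Total updates = iterations_per_epoch * epochs
= 63 * 11
= 693

693


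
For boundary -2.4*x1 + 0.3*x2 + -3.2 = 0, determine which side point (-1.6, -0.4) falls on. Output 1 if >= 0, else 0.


Compute -2.4 * -1.6 + 0.3 * -0.4 + -3.2
= 3.84 + -0.12 + -3.2
= 0.52
Since 0.52 >= 0, the point is on the positive side.

1


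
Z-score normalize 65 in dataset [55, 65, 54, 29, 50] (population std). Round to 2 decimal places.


Mean = (55 + 65 + 54 + 29 + 50) / 5 = 50.6
Variance = sum((x_i - mean)^2) / n = 141.04
Std = sqrt(141.04) = 11.876
Z = (x - mean) / std
= (65 - 50.6) / 11.876
= 14.4 / 11.876
= 1.21

1.21


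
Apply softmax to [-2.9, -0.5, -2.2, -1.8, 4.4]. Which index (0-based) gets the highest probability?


Softmax is a monotonic transformation, so it preserves the argmax.
We need to find the index of the maximum logit.
Index 0: -2.9
Index 1: -0.5
Index 2: -2.2
Index 3: -1.8
Index 4: 4.4
Maximum logit = 4.4 at index 4

4


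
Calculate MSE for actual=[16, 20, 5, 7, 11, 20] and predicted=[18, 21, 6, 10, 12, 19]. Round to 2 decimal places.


Differences: [-2, -1, -1, -3, -1, 1]
Squared errors: [4, 1, 1, 9, 1, 1]
Sum of squared errors = 17
MSE = 17 / 6 = 2.83

2.83


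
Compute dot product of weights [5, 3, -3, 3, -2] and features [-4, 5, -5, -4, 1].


Element-wise products:
5 * -4 = -20
3 * 5 = 15
-3 * -5 = 15
3 * -4 = -12
-2 * 1 = -2
Sum = -20 + 15 + 15 + -12 + -2
= -4

-4


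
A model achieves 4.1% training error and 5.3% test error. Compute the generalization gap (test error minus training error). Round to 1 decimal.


Generalization gap = test_error - train_error
= 5.3 - 4.1
= 1.2%
A small gap suggests good generalization.

1.2


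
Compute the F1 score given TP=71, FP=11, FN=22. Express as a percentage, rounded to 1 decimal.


Precision = TP / (TP + FP) = 71 / 82 = 0.8659
Recall = TP / (TP + FN) = 71 / 93 = 0.7634
F1 = 2 * P * R / (P + R)
= 2 * 0.8659 * 0.7634 / (0.8659 + 0.7634)
= 1.3221 / 1.6293
= 0.8114
As percentage: 81.1%

81.1


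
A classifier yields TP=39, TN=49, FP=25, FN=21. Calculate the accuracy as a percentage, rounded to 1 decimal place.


Accuracy = (TP + TN) / (TP + TN + FP + FN) * 100
= (39 + 49) / (39 + 49 + 25 + 21)
= 88 / 134
= 0.6567
= 65.7%

65.7


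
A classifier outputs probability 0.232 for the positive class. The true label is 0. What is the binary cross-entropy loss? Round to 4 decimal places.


For y=0: Loss = -log(1-p)
= -log(1 - 0.232)
= -log(0.768)
= -(-0.264)
= 0.2640

0.2640


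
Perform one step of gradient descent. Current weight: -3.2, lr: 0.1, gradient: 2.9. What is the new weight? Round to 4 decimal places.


w_new = w_old - lr * gradient
= -3.2 - 0.1 * 2.9
= -3.2 - (0.29)
= -3.4900

-3.4900


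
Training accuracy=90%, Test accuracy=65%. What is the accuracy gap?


Gap = train_accuracy - test_accuracy
= 90 - 65
= 25%
This large gap strongly indicates overfitting.

25


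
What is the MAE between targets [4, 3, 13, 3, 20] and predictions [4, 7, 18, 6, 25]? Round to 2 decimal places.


Absolute errors: [0, 4, 5, 3, 5]
Sum of absolute errors = 17
MAE = 17 / 5 = 3.40

3.40


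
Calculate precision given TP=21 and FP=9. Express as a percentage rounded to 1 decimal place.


Precision = TP / (TP + FP) * 100
= 21 / (21 + 9)
= 21 / 30
= 0.7
= 70.0%

70.0


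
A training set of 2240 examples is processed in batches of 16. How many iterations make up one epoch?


Iterations per epoch = dataset_size / batch_size
= 2240 / 16
= 140

140


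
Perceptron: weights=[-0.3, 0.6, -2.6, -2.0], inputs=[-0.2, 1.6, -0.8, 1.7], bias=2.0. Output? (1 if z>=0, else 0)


z = w . x + b
= -0.3*-0.2 + 0.6*1.6 + -2.6*-0.8 + -2.0*1.7 + 2.0
= 0.06 + 0.96 + 2.08 + -3.4 + 2.0
= -0.3 + 2.0
= 1.7
Since z = 1.7 >= 0, output = 1

1


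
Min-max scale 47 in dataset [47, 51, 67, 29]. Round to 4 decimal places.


Min = 29, Max = 67
Range = 67 - 29 = 38
Scaled = (x - min) / (max - min)
= (47 - 29) / 38
= 18 / 38
= 0.4737

0.4737


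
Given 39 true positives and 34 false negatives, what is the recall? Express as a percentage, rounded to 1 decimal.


Recall = TP / (TP + FN) * 100
= 39 / (39 + 34)
= 39 / 73
= 0.5342
= 53.4%

53.4


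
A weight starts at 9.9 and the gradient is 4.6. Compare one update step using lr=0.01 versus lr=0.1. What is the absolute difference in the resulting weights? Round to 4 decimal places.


With lr=0.01: w_new = 9.9 - 0.01 * 4.6 = 9.854
With lr=0.1: w_new = 9.9 - 0.1 * 4.6 = 9.44
Absolute difference = |9.854 - 9.44|
= 0.4140

0.4140


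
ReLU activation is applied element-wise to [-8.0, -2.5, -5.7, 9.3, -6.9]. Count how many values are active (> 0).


ReLU(x) = max(0, x) for each element:
ReLU(-8.0) = 0
ReLU(-2.5) = 0
ReLU(-5.7) = 0
ReLU(9.3) = 9.3
ReLU(-6.9) = 0
Active neurons (>0): 1

1


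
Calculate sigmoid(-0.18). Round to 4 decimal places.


sigmoid(z) = 1 / (1 + exp(-z))
exp(-(-0.18)) = exp(0.18) = 1.1972
1 + 1.1972 = 2.1972
1 / 2.1972 = 0.4551

0.4551


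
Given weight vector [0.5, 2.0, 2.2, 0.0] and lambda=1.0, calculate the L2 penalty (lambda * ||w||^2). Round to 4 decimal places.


Squaring each weight:
0.5^2 = 0.25
2.0^2 = 4.0
2.2^2 = 4.84
0.0^2 = 0.0
Sum of squares = 9.09
Penalty = 1.0 * 9.09 = 9.0900

9.0900


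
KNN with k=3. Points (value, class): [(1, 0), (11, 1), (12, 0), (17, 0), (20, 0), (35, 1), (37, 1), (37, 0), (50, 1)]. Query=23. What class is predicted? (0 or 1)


Distances from query 23:
Point 20 (class 0): distance = 3
Point 17 (class 0): distance = 6
Point 12 (class 0): distance = 11
K=3 nearest neighbors: classes = [0, 0, 0]
Votes for class 1: 0 / 3
Majority vote => class 0

0


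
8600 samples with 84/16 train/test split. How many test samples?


Train samples = 8600 * 84% = 7224
Test samples = 8600 - 7224
= 1376

1376


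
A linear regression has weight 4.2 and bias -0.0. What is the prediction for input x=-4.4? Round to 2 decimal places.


y = 4.2 * -4.4 + (-0.0)
= -18.48 + (-0.0)
= -18.48

-18.48


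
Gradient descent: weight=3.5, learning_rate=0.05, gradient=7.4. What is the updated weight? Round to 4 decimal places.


w_new = w_old - lr * gradient
= 3.5 - 0.05 * 7.4
= 3.5 - (0.37)
= 3.1300

3.1300


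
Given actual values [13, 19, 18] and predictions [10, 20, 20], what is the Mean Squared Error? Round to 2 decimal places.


Differences: [3, -1, -2]
Squared errors: [9, 1, 4]
Sum of squared errors = 14
MSE = 14 / 3 = 4.67

4.67


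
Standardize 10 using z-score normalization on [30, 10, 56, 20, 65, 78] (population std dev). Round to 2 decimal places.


Mean = (30 + 10 + 56 + 20 + 65 + 78) / 6 = 43.1667
Variance = sum((x_i - mean)^2) / n = 610.8056
Std = sqrt(610.8056) = 24.7145
Z = (x - mean) / std
= (10 - 43.1667) / 24.7145
= -33.1667 / 24.7145
= -1.34

-1.34


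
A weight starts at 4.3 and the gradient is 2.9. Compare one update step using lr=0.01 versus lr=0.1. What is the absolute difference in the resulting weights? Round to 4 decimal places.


With lr=0.01: w_new = 4.3 - 0.01 * 2.9 = 4.271
With lr=0.1: w_new = 4.3 - 0.1 * 2.9 = 4.01
Absolute difference = |4.271 - 4.01|
= 0.2610

0.2610


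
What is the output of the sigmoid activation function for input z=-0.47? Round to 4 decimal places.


sigmoid(z) = 1 / (1 + exp(-z))
exp(-(-0.47)) = exp(0.47) = 1.6
1 + 1.6 = 2.6
1 / 2.6 = 0.3846

0.3846


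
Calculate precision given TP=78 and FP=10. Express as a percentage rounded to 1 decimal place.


Precision = TP / (TP + FP) * 100
= 78 / (78 + 10)
= 78 / 88
= 0.8864
= 88.6%

88.6


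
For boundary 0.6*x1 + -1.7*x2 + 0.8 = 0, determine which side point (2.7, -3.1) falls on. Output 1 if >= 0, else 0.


Compute 0.6 * 2.7 + -1.7 * -3.1 + 0.8
= 1.62 + 5.27 + 0.8
= 7.69
Since 7.69 >= 0, the point is on the positive side.

1


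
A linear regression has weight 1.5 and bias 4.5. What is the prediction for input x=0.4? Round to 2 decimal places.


y = 1.5 * 0.4 + (4.5)
= 0.6 + (4.5)
= 5.10

5.10


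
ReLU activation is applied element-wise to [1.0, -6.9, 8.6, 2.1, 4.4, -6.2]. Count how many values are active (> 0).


ReLU(x) = max(0, x) for each element:
ReLU(1.0) = 1.0
ReLU(-6.9) = 0
ReLU(8.6) = 8.6
ReLU(2.1) = 2.1
ReLU(4.4) = 4.4
ReLU(-6.2) = 0
Active neurons (>0): 4

4


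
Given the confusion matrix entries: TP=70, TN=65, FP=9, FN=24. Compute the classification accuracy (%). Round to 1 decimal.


Accuracy = (TP + TN) / (TP + TN + FP + FN) * 100
= (70 + 65) / (70 + 65 + 9 + 24)
= 135 / 168
= 0.8036
= 80.4%

80.4


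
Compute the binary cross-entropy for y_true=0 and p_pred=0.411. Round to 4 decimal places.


For y=0: Loss = -log(1-p)
= -log(1 - 0.411)
= -log(0.589)
= -(-0.5293)
= 0.5293

0.5293


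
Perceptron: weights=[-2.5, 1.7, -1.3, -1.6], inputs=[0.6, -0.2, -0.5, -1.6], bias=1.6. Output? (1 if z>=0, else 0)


z = w . x + b
= -2.5*0.6 + 1.7*-0.2 + -1.3*-0.5 + -1.6*-1.6 + 1.6
= -1.5 + -0.34 + 0.65 + 2.56 + 1.6
= 1.37 + 1.6
= 2.97
Since z = 2.97 >= 0, output = 1

1


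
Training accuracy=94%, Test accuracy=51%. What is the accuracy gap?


Gap = train_accuracy - test_accuracy
= 94 - 51
= 43%
This large gap strongly indicates overfitting.

43


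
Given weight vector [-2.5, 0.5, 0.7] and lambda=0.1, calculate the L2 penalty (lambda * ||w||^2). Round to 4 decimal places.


Squaring each weight:
(-2.5)^2 = 6.25
0.5^2 = 0.25
0.7^2 = 0.49
Sum of squares = 6.99
Penalty = 0.1 * 6.99 = 0.6990

0.6990


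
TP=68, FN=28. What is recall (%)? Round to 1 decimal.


Recall = TP / (TP + FN) * 100
= 68 / (68 + 28)
= 68 / 96
= 0.7083
= 70.8%

70.8


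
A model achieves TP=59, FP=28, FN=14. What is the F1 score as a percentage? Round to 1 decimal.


Precision = TP / (TP + FP) = 59 / 87 = 0.6782
Recall = TP / (TP + FN) = 59 / 73 = 0.8082
F1 = 2 * P * R / (P + R)
= 2 * 0.6782 * 0.8082 / (0.6782 + 0.8082)
= 1.0962 / 1.4864
= 0.7375
As percentage: 73.8%

73.8


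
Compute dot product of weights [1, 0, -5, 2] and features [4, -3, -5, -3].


Element-wise products:
1 * 4 = 4
0 * -3 = 0
-5 * -5 = 25
2 * -3 = -6
Sum = 4 + 0 + 25 + -6
= 23

23


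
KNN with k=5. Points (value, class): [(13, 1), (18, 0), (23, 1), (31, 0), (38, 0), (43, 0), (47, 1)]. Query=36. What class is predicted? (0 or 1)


Distances from query 36:
Point 38 (class 0): distance = 2
Point 31 (class 0): distance = 5
Point 43 (class 0): distance = 7
Point 47 (class 1): distance = 11
Point 23 (class 1): distance = 13
K=5 nearest neighbors: classes = [0, 0, 0, 1, 1]
Votes for class 1: 2 / 5
Majority vote => class 0

0


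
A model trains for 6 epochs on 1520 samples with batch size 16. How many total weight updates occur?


Iterations per epoch = 1520 / 16 = 95
Total updates = iterations_per_epoch * epochs
= 95 * 6
= 570

570


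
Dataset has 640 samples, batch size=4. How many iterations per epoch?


Iterations per epoch = dataset_size / batch_size
= 640 / 4
= 160

160


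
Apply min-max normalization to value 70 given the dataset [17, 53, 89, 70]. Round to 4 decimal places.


Min = 17, Max = 89
Range = 89 - 17 = 72
Scaled = (x - min) / (max - min)
= (70 - 17) / 72
= 53 / 72
= 0.7361

0.7361


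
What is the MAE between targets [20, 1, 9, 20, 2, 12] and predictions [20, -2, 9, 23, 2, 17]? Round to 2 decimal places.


Absolute errors: [0, 3, 0, 3, 0, 5]
Sum of absolute errors = 11
MAE = 11 / 6 = 1.83

1.83


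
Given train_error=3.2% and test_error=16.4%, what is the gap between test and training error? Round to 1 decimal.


Generalization gap = test_error - train_error
= 16.4 - 3.2
= 13.2%
A large gap suggests overfitting.

13.2


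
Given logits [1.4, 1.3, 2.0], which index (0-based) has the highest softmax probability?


Softmax is a monotonic transformation, so it preserves the argmax.
We need to find the index of the maximum logit.
Index 0: 1.4
Index 1: 1.3
Index 2: 2.0
Maximum logit = 2.0 at index 2

2


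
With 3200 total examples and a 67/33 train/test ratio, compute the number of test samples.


Train samples = 3200 * 67% = 2144
Test samples = 3200 - 2144
= 1056

1056


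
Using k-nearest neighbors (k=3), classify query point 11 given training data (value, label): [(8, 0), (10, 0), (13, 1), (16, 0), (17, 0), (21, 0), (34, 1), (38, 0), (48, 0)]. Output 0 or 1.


Distances from query 11:
Point 10 (class 0): distance = 1
Point 13 (class 1): distance = 2
Point 8 (class 0): distance = 3
K=3 nearest neighbors: classes = [0, 1, 0]
Votes for class 1: 1 / 3
Majority vote => class 0

0


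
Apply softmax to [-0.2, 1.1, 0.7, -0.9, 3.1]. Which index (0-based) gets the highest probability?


Softmax is a monotonic transformation, so it preserves the argmax.
We need to find the index of the maximum logit.
Index 0: -0.2
Index 1: 1.1
Index 2: 0.7
Index 3: -0.9
Index 4: 3.1
Maximum logit = 3.1 at index 4

4


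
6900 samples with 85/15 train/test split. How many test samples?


Train samples = 6900 * 85% = 5865
Test samples = 6900 - 5865
= 1035

1035


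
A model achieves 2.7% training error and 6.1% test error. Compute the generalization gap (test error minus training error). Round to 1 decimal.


Generalization gap = test_error - train_error
= 6.1 - 2.7
= 3.4%
A moderate gap.

3.4


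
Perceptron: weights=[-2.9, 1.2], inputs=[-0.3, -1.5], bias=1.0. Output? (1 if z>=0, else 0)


z = w . x + b
= -2.9*-0.3 + 1.2*-1.5 + 1.0
= 0.87 + -1.8 + 1.0
= -0.93 + 1.0
= 0.07
Since z = 0.07 >= 0, output = 1

1


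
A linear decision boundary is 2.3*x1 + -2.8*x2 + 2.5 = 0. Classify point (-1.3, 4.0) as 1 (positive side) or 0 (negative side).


Compute 2.3 * -1.3 + -2.8 * 4.0 + 2.5
= -2.99 + -11.2 + 2.5
= -11.69
Since -11.69 < 0, the point is on the negative side.

0


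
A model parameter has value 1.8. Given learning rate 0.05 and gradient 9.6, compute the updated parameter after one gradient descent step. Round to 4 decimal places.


w_new = w_old - lr * gradient
= 1.8 - 0.05 * 9.6
= 1.8 - (0.48)
= 1.3200

1.3200


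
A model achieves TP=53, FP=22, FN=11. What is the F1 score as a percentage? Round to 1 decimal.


Precision = TP / (TP + FP) = 53 / 75 = 0.7067
Recall = TP / (TP + FN) = 53 / 64 = 0.8281
F1 = 2 * P * R / (P + R)
= 2 * 0.7067 * 0.8281 / (0.7067 + 0.8281)
= 1.1704 / 1.5348
= 0.7626
As percentage: 76.3%

76.3


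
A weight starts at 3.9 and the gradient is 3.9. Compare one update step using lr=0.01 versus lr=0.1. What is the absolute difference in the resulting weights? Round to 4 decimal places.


With lr=0.01: w_new = 3.9 - 0.01 * 3.9 = 3.861
With lr=0.1: w_new = 3.9 - 0.1 * 3.9 = 3.51
Absolute difference = |3.861 - 3.51|
= 0.3510

0.3510


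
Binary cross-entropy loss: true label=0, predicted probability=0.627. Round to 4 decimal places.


For y=0: Loss = -log(1-p)
= -log(1 - 0.627)
= -log(0.373)
= -(-0.9862)
= 0.9862

0.9862


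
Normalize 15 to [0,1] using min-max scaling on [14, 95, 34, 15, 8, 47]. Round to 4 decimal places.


Min = 8, Max = 95
Range = 95 - 8 = 87
Scaled = (x - min) / (max - min)
= (15 - 8) / 87
= 7 / 87
= 0.0805

0.0805


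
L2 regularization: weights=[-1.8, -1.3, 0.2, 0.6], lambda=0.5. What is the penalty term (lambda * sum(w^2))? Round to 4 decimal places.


Squaring each weight:
(-1.8)^2 = 3.24
(-1.3)^2 = 1.69
0.2^2 = 0.04
0.6^2 = 0.36
Sum of squares = 5.33
Penalty = 0.5 * 5.33 = 2.6650

2.6650


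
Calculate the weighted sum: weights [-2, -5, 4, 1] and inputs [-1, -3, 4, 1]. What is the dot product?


Element-wise products:
-2 * -1 = 2
-5 * -3 = 15
4 * 4 = 16
1 * 1 = 1
Sum = 2 + 15 + 16 + 1
= 34

34


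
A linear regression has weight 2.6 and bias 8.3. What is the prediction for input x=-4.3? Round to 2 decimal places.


y = 2.6 * -4.3 + (8.3)
= -11.18 + (8.3)
= -2.88

-2.88


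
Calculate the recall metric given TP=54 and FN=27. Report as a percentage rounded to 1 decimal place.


Recall = TP / (TP + FN) * 100
= 54 / (54 + 27)
= 54 / 81
= 0.6667
= 66.7%

66.7


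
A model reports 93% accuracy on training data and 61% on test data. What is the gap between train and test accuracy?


Gap = train_accuracy - test_accuracy
= 93 - 61
= 32%
This large gap strongly indicates overfitting.

32


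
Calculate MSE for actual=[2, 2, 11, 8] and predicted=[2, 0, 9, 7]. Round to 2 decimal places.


Differences: [0, 2, 2, 1]
Squared errors: [0, 4, 4, 1]
Sum of squared errors = 9
MSE = 9 / 4 = 2.25

2.25


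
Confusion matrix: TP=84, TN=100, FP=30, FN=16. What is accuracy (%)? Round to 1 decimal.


Accuracy = (TP + TN) / (TP + TN + FP + FN) * 100
= (84 + 100) / (84 + 100 + 30 + 16)
= 184 / 230
= 0.8
= 80.0%

80.0


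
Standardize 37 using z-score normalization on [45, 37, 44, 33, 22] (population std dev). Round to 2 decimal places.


Mean = (45 + 37 + 44 + 33 + 22) / 5 = 36.2
Variance = sum((x_i - mean)^2) / n = 70.16
Std = sqrt(70.16) = 8.3762
Z = (x - mean) / std
= (37 - 36.2) / 8.3762
= 0.8 / 8.3762
= 0.10

0.10


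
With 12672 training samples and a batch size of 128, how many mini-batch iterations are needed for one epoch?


Iterations per epoch = dataset_size / batch_size
= 12672 / 128
= 99

99


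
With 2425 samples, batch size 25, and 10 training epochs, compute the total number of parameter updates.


Iterations per epoch = 2425 / 25 = 97
Total updates = iterations_per_epoch * epochs
= 97 * 10
= 970

970


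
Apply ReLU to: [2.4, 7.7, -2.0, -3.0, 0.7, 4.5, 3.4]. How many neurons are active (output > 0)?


ReLU(x) = max(0, x) for each element:
ReLU(2.4) = 2.4
ReLU(7.7) = 7.7
ReLU(-2.0) = 0
ReLU(-3.0) = 0
ReLU(0.7) = 0.7
ReLU(4.5) = 4.5
ReLU(3.4) = 3.4
Active neurons (>0): 5

5


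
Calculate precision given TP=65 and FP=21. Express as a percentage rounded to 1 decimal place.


Precision = TP / (TP + FP) * 100
= 65 / (65 + 21)
= 65 / 86
= 0.7558
= 75.6%

75.6


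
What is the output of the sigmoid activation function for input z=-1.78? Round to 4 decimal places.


sigmoid(z) = 1 / (1 + exp(-z))
exp(-(-1.78)) = exp(1.78) = 5.9299
1 + 5.9299 = 6.9299
1 / 6.9299 = 0.1443

0.1443


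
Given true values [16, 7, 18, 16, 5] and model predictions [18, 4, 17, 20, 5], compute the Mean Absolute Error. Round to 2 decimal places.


Absolute errors: [2, 3, 1, 4, 0]
Sum of absolute errors = 10
MAE = 10 / 5 = 2.00

2.00


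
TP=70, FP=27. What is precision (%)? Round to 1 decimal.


Precision = TP / (TP + FP) * 100
= 70 / (70 + 27)
= 70 / 97
= 0.7216
= 72.2%

72.2


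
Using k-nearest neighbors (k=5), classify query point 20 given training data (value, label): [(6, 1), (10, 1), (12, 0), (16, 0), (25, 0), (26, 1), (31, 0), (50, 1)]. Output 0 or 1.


Distances from query 20:
Point 16 (class 0): distance = 4
Point 25 (class 0): distance = 5
Point 26 (class 1): distance = 6
Point 12 (class 0): distance = 8
Point 10 (class 1): distance = 10
K=5 nearest neighbors: classes = [0, 0, 1, 0, 1]
Votes for class 1: 2 / 5
Majority vote => class 0

0


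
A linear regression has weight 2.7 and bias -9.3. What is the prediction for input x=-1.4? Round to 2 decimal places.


y = 2.7 * -1.4 + (-9.3)
= -3.78 + (-9.3)
= -13.08

-13.08


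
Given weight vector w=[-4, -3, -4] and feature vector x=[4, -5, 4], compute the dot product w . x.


Element-wise products:
-4 * 4 = -16
-3 * -5 = 15
-4 * 4 = -16
Sum = -16 + 15 + -16
= -17

-17


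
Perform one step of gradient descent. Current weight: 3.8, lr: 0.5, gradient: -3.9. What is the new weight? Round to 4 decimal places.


w_new = w_old - lr * gradient
= 3.8 - 0.5 * -3.9
= 3.8 - (-1.95)
= 5.7500

5.7500


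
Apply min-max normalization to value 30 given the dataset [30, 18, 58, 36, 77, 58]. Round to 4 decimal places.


Min = 18, Max = 77
Range = 77 - 18 = 59
Scaled = (x - min) / (max - min)
= (30 - 18) / 59
= 12 / 59
= 0.2034

0.2034


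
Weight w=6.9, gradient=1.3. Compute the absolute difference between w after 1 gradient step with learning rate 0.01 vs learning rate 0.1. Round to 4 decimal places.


With lr=0.01: w_new = 6.9 - 0.01 * 1.3 = 6.887
With lr=0.1: w_new = 6.9 - 0.1 * 1.3 = 6.77
Absolute difference = |6.887 - 6.77|
= 0.1170

0.1170


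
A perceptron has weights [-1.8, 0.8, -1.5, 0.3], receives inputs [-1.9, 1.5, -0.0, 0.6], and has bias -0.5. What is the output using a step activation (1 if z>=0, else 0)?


z = w . x + b
= -1.8*-1.9 + 0.8*1.5 + -1.5*-0.0 + 0.3*0.6 + -0.5
= 3.42 + 1.2 + 0.0 + 0.18 + -0.5
= 4.8 + -0.5
= 4.3
Since z = 4.3 >= 0, output = 1

1


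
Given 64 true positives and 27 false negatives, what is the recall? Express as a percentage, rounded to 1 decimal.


Recall = TP / (TP + FN) * 100
= 64 / (64 + 27)
= 64 / 91
= 0.7033
= 70.3%

70.3


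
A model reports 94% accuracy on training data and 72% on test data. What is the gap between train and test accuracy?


Gap = train_accuracy - test_accuracy
= 94 - 72
= 22%
This large gap strongly indicates overfitting.

22


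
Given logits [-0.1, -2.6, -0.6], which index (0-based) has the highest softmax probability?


Softmax is a monotonic transformation, so it preserves the argmax.
We need to find the index of the maximum logit.
Index 0: -0.1
Index 1: -2.6
Index 2: -0.6
Maximum logit = -0.1 at index 0

0


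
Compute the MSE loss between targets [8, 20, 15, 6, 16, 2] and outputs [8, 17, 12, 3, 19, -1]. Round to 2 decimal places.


Differences: [0, 3, 3, 3, -3, 3]
Squared errors: [0, 9, 9, 9, 9, 9]
Sum of squared errors = 45
MSE = 45 / 6 = 7.50

7.50


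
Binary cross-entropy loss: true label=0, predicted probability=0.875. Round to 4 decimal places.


For y=0: Loss = -log(1-p)
= -log(1 - 0.875)
= -log(0.125)
= -(-2.0794)
= 2.0794

2.0794


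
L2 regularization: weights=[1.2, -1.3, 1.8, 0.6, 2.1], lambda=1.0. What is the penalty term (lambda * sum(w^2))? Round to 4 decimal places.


Squaring each weight:
1.2^2 = 1.44
(-1.3)^2 = 1.69
1.8^2 = 3.24
0.6^2 = 0.36
2.1^2 = 4.41
Sum of squares = 11.14
Penalty = 1.0 * 11.14 = 11.1400

11.1400


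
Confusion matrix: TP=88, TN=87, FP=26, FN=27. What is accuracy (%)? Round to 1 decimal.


Accuracy = (TP + TN) / (TP + TN + FP + FN) * 100
= (88 + 87) / (88 + 87 + 26 + 27)
= 175 / 228
= 0.7675
= 76.8%

76.8


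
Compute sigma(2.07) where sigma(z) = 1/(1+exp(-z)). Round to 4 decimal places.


sigmoid(z) = 1 / (1 + exp(-z))
exp(-(2.07)) = exp(-2.07) = 0.1262
1 + 0.1262 = 1.1262
1 / 1.1262 = 0.8880

0.8880


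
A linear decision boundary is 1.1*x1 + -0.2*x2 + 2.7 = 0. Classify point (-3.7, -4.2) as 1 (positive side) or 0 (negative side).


Compute 1.1 * -3.7 + -0.2 * -4.2 + 2.7
= -4.07 + 0.84 + 2.7
= -0.53
Since -0.53 < 0, the point is on the negative side.

0


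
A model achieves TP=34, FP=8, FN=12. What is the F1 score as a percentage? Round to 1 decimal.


Precision = TP / (TP + FP) = 34 / 42 = 0.8095
Recall = TP / (TP + FN) = 34 / 46 = 0.7391
F1 = 2 * P * R / (P + R)
= 2 * 0.8095 * 0.7391 / (0.8095 + 0.7391)
= 1.1967 / 1.5487
= 0.7727
As percentage: 77.3%

77.3


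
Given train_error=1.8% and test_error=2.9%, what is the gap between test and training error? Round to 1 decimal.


Generalization gap = test_error - train_error
= 2.9 - 1.8
= 1.1%
A small gap suggests good generalization.

1.1


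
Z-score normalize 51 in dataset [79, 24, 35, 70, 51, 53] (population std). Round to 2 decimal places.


Mean = (79 + 24 + 35 + 70 + 51 + 53) / 6 = 52.0
Variance = sum((x_i - mean)^2) / n = 354.6667
Std = sqrt(354.6667) = 18.8326
Z = (x - mean) / std
= (51 - 52.0) / 18.8326
= -1.0 / 18.8326
= -0.05

-0.05


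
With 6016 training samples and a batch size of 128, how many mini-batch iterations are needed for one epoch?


Iterations per epoch = dataset_size / batch_size
= 6016 / 128
= 47

47


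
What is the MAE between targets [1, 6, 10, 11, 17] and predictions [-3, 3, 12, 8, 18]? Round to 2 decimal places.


Absolute errors: [4, 3, 2, 3, 1]
Sum of absolute errors = 13
MAE = 13 / 5 = 2.60

2.60


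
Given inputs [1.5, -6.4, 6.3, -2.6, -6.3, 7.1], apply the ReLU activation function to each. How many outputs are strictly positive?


ReLU(x) = max(0, x) for each element:
ReLU(1.5) = 1.5
ReLU(-6.4) = 0
ReLU(6.3) = 6.3
ReLU(-2.6) = 0
ReLU(-6.3) = 0
ReLU(7.1) = 7.1
Active neurons (>0): 3

3


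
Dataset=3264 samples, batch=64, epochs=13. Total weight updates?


Iterations per epoch = 3264 / 64 = 51
Total updates = iterations_per_epoch * epochs
= 51 * 13
= 663

663


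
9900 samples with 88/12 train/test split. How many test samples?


Train samples = 9900 * 88% = 8712
Test samples = 9900 - 8712
= 1188

1188


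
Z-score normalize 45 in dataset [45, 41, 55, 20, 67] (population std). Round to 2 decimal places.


Mean = (45 + 41 + 55 + 20 + 67) / 5 = 45.6
Variance = sum((x_i - mean)^2) / n = 244.64
Std = sqrt(244.64) = 15.641
Z = (x - mean) / std
= (45 - 45.6) / 15.641
= -0.6 / 15.641
= -0.04

-0.04


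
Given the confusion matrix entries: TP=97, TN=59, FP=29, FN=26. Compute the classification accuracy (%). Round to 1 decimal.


Accuracy = (TP + TN) / (TP + TN + FP + FN) * 100
= (97 + 59) / (97 + 59 + 29 + 26)
= 156 / 211
= 0.7393
= 73.9%

73.9


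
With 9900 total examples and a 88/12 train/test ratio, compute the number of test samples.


Train samples = 9900 * 88% = 8712
Test samples = 9900 - 8712
= 1188

1188


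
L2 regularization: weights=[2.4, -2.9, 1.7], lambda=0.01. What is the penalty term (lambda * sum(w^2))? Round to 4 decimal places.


Squaring each weight:
2.4^2 = 5.76
(-2.9)^2 = 8.41
1.7^2 = 2.89
Sum of squares = 17.06
Penalty = 0.01 * 17.06 = 0.1706

0.1706
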